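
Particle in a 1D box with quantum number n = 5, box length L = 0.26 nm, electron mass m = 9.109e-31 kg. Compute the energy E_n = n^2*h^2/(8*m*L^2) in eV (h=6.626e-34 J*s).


E = n^2 * h^2 / (8 * m * L^2)
= 5^2 * (6.626e-34)^2 / (8 * 9.109e-31 * (0.26e-9)^2)
= 25 * 4.3904e-67 / (8 * 9.109e-31 * 6.7600e-20)
= 2.2281e-17 J
= 139.0827 eV

139.0827


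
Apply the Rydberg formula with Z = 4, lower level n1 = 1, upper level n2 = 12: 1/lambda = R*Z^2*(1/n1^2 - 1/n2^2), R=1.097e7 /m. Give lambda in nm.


1/lambda = R * Z^2 * (1/n1^2 - 1/n2^2)
= 1.097e7 * 4^2 * (1/1^2 - 1/12^2)
= 1.097e7 * 16 * (1.0 - 0.006944)
= 1.7430e+08 /m
lambda = 1 / 1.7430e+08
= 5.7372 nm

5.7372


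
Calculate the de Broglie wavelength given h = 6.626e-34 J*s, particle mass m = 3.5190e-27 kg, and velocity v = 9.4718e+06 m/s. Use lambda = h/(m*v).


lambda = h / (m * v)
= 6.626e-34 / (3.5190e-27 * 9.4718e+06)
= 6.626e-34 / 3.3331e-20
= 1.9879e-14 m

1.9879e-14


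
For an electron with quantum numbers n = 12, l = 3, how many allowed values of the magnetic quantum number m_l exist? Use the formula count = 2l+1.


m_l ranges from -l to +l in integer steps
So m_l goes from -3 to +3
Count = 2l + 1 = 2*3 + 1
= 7

7


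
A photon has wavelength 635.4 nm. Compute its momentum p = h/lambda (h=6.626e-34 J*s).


p = h / lambda
= 6.626e-34 / (635.4e-9)
= 6.626e-34 / 6.3540e-07
= 1.0428e-27 kg*m/s

1.0428e-27


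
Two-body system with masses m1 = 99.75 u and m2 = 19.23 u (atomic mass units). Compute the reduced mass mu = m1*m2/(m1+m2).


mu = m1 * m2 / (m1 + m2)
= 99.75 * 19.23 / (99.75 + 19.23)
= 1918.1925 / 118.98
= 16.122 u

16.122


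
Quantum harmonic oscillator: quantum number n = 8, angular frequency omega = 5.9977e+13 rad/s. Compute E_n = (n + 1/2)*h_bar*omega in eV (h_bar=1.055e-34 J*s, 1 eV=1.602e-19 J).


E = (n + 1/2) * h_bar * omega
= (8 + 0.5) * 1.055e-34 * 5.9977e+13
= 8.5 * 6.3276e-21
= 5.3784e-20 J
= 0.3357 eV

0.3357


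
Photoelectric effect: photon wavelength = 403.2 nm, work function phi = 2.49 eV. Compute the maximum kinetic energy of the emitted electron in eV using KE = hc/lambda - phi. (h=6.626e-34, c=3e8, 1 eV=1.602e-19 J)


E_photon = hc / lambda
= (6.626e-34)(3e8) / (403.2e-9)
= 4.9301e-19 J
= 3.0774 eV
KE = E_photon - phi
= 3.0774 - 2.49
= 0.5874 eV

0.5874


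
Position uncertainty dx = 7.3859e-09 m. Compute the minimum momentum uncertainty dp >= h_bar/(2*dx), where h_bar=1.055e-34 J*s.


dp = h_bar / (2 * dx)
= 1.055e-34 / (2 * 7.3859e-09)
= 1.055e-34 / 1.4772e-08
= 7.1420e-27 kg*m/s

7.1420e-27


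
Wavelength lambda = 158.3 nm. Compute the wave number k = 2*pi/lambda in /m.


k = 2 * pi / lambda
= 6.2832 / (158.3e-9)
= 6.2832 / 1.5830e-07
= 3.9692e+07 /m

3.9692e+07


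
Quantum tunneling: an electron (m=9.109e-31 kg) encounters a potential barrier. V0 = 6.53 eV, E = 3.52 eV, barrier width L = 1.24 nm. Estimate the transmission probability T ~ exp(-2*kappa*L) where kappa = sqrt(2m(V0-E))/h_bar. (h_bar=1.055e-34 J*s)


V0 - E = 3.01 eV = 4.8220e-19 J
kappa = sqrt(2 * m * (V0-E)) / h_bar
= sqrt(2 * 9.109e-31 * 4.8220e-19) / 1.055e-34
= 8.8841e+09 /m
2*kappa*L = 2 * 8.8841e+09 * 1.24e-9
= 22.0325
T = exp(-22.0325) = 2.700227e-10

2.700227e-10


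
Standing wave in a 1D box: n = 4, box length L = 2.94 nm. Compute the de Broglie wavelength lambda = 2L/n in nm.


lambda = 2L / n
= 2 * 2.94 / 4
= 5.88 / 4
= 1.47 nm

1.47


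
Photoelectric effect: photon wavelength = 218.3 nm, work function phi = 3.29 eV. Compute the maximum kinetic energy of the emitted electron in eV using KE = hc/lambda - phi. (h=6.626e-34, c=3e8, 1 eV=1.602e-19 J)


E_photon = hc / lambda
= (6.626e-34)(3e8) / (218.3e-9)
= 9.1058e-19 J
= 5.684 eV
KE = E_photon - phi
= 5.684 - 3.29
= 2.394 eV

2.394


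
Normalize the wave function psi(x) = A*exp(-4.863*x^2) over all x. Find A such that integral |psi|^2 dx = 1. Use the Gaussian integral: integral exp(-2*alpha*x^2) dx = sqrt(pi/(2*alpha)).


integral |psi|^2 dx = A^2 * sqrt(pi/(2*alpha)) = 1
A^2 = sqrt(2*alpha/pi)
= sqrt(2 * 4.863 / pi)
= 1.759512
A = sqrt(1.759512)
= 1.3265

1.3265


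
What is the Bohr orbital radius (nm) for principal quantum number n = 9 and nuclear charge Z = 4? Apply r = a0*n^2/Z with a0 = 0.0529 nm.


r = a0 * n^2 / Z
= 0.0529 * 9^2 / 4
= 0.0529 * 81 / 4
= 1.0712 nm

1.0712


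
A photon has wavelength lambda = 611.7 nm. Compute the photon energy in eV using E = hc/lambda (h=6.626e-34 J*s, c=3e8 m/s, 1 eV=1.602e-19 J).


E = hc / lambda
= (6.626e-34)(3e8) / (611.7e-9)
= 1.9878e-25 / 6.1170e-07
= 3.2496e-19 J
Converting to eV: 3.2496e-19 / 1.602e-19
= 2.0285 eV

2.0285


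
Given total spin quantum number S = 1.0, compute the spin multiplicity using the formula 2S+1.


Spin multiplicity = 2S + 1
= 2 * 1.0 + 1
= 2.0 + 1
= 3

3


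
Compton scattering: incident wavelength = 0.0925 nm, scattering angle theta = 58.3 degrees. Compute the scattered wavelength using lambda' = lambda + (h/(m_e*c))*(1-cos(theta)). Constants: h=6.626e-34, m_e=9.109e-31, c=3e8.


Compton wavelength: h/(m_e*c) = 2.4247e-12 m
d_lambda = 2.4247e-12 * (1 - cos(58.3 deg))
= 2.4247e-12 * 0.474528
= 1.1506e-12 m = 0.001151 nm
lambda' = 0.0925 + 0.001151
= 0.093651 nm

0.093651


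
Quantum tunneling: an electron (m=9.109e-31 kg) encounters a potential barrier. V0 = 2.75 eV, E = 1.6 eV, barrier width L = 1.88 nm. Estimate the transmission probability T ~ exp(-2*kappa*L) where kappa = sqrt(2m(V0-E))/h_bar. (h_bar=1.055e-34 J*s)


V0 - E = 1.15 eV = 1.8423e-19 J
kappa = sqrt(2 * m * (V0-E)) / h_bar
= sqrt(2 * 9.109e-31 * 1.8423e-19) / 1.055e-34
= 5.4913e+09 /m
2*kappa*L = 2 * 5.4913e+09 * 1.88e-9
= 20.6474
T = exp(-20.6474) = 1.078790e-09

1.078790e-09


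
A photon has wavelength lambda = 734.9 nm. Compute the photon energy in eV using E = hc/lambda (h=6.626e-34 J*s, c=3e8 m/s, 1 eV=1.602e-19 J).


E = hc / lambda
= (6.626e-34)(3e8) / (734.9e-9)
= 1.9878e-25 / 7.3490e-07
= 2.7049e-19 J
Converting to eV: 2.7049e-19 / 1.602e-19
= 1.6884 eV

1.6884


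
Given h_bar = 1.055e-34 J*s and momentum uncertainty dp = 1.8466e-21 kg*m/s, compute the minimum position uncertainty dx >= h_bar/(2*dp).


dx = h_bar / (2 * dp)
= 1.055e-34 / (2 * 1.8466e-21)
= 1.055e-34 / 3.6932e-21
= 2.8566e-14 m

2.8566e-14


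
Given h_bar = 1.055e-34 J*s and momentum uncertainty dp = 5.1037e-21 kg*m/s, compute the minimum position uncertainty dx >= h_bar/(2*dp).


dx = h_bar / (2 * dp)
= 1.055e-34 / (2 * 5.1037e-21)
= 1.055e-34 / 1.0207e-20
= 1.0336e-14 m

1.0336e-14


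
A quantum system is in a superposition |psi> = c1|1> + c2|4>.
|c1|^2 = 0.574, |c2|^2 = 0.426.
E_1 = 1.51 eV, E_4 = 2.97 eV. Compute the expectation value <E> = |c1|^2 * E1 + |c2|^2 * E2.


<E> = |c1|^2 * E1 + |c2|^2 * E2
= 0.574 * 1.51 + 0.426 * 2.97
= 0.8667 + 1.2652
= 2.132 eV

2.132


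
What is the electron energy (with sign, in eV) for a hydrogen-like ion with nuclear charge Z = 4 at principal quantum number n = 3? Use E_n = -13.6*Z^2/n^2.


E_n = -13.6 * Z^2 / n^2
= -13.6 * 4^2 / 3^2
= -13.6 * 16 / 9
= -24.1778 eV

-24.1778


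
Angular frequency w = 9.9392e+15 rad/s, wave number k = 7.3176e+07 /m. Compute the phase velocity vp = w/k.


vp = w / k
= 9.9392e+15 / 7.3176e+07
= 1.3583e+08 m/s

1.3583e+08


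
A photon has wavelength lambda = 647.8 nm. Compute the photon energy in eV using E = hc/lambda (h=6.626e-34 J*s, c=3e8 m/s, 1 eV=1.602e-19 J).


E = hc / lambda
= (6.626e-34)(3e8) / (647.8e-9)
= 1.9878e-25 / 6.4780e-07
= 3.0685e-19 J
Converting to eV: 3.0685e-19 / 1.602e-19
= 1.9154 eV

1.9154


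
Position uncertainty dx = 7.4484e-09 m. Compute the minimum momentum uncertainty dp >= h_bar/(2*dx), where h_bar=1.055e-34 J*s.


dp = h_bar / (2 * dx)
= 1.055e-34 / (2 * 7.4484e-09)
= 1.055e-34 / 1.4897e-08
= 7.0821e-27 kg*m/s

7.0821e-27


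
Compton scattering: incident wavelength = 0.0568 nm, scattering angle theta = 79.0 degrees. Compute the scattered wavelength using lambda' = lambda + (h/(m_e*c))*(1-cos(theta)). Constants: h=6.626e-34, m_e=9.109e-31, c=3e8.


Compton wavelength: h/(m_e*c) = 2.4247e-12 m
d_lambda = 2.4247e-12 * (1 - cos(79.0 deg))
= 2.4247e-12 * 0.809191
= 1.9621e-12 m = 0.001962 nm
lambda' = 0.0568 + 0.001962
= 0.058762 nm

0.058762


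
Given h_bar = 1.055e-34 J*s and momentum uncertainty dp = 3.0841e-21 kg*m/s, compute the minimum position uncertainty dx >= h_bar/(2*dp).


dx = h_bar / (2 * dp)
= 1.055e-34 / (2 * 3.0841e-21)
= 1.055e-34 / 6.1682e-21
= 1.7104e-14 m

1.7104e-14


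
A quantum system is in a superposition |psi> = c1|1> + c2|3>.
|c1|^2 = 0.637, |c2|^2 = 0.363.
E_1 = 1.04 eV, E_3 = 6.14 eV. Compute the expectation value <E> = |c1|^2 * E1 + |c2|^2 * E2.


<E> = |c1|^2 * E1 + |c2|^2 * E2
= 0.637 * 1.04 + 0.363 * 6.14
= 0.6625 + 2.2288
= 2.8913 eV

2.8913


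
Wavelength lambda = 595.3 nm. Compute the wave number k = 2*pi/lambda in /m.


k = 2 * pi / lambda
= 6.2832 / (595.3e-9)
= 6.2832 / 5.9530e-07
= 1.0555e+07 /m

1.0555e+07


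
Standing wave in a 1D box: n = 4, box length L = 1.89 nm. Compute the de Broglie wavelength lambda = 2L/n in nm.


lambda = 2L / n
= 2 * 1.89 / 4
= 3.78 / 4
= 0.945 nm

0.945


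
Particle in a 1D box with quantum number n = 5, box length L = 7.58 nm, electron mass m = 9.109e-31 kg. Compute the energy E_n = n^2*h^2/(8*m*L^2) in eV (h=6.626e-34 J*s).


E = n^2 * h^2 / (8 * m * L^2)
= 5^2 * (6.626e-34)^2 / (8 * 9.109e-31 * (7.58e-9)^2)
= 25 * 4.3904e-67 / (8 * 9.109e-31 * 5.7456e-17)
= 2.6215e-20 J
= 0.1636 eV

0.1636


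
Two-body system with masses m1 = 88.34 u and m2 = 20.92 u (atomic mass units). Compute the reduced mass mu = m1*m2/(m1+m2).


mu = m1 * m2 / (m1 + m2)
= 88.34 * 20.92 / (88.34 + 20.92)
= 1848.0728 / 109.26
= 16.9144 u

16.9144


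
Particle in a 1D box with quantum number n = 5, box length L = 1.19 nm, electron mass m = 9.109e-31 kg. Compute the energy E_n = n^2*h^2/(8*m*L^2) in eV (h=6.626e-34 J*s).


E = n^2 * h^2 / (8 * m * L^2)
= 5^2 * (6.626e-34)^2 / (8 * 9.109e-31 * (1.19e-9)^2)
= 25 * 4.3904e-67 / (8 * 9.109e-31 * 1.4161e-18)
= 1.0636e-18 J
= 6.6394 eV

6.6394


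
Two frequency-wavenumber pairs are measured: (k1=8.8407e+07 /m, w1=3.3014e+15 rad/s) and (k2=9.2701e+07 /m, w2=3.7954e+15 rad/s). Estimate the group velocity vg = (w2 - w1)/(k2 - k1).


vg = (w2 - w1) / (k2 - k1)
= (3.7954e+15 - 3.3014e+15) / (9.2701e+07 - 8.8407e+07)
= 4.9400e+14 / 4.2940e+06
= 1.1504e+08 m/s

1.1504e+08


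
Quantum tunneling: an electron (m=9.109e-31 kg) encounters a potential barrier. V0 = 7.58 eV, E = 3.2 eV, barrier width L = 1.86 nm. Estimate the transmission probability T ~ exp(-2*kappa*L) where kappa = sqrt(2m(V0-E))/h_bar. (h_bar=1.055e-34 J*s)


V0 - E = 4.38 eV = 7.0168e-19 J
kappa = sqrt(2 * m * (V0-E)) / h_bar
= sqrt(2 * 9.109e-31 * 7.0168e-19) / 1.055e-34
= 1.0717e+10 /m
2*kappa*L = 2 * 1.0717e+10 * 1.86e-9
= 39.8666
T = exp(-39.8666) = 4.854650e-18

4.854650e-18


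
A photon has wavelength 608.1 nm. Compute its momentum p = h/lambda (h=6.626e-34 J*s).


p = h / lambda
= 6.626e-34 / (608.1e-9)
= 6.626e-34 / 6.0810e-07
= 1.0896e-27 kg*m/s

1.0896e-27


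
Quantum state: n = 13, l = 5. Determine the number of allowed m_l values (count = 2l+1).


m_l ranges from -l to +l in integer steps
So m_l goes from -5 to +5
Count = 2l + 1 = 2*5 + 1
= 11

11


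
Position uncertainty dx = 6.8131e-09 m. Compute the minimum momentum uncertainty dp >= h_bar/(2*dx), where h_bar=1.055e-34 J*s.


dp = h_bar / (2 * dx)
= 1.055e-34 / (2 * 6.8131e-09)
= 1.055e-34 / 1.3626e-08
= 7.7424e-27 kg*m/s

7.7424e-27


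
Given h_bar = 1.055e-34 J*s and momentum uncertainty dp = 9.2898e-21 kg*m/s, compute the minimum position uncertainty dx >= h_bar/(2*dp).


dx = h_bar / (2 * dp)
= 1.055e-34 / (2 * 9.2898e-21)
= 1.055e-34 / 1.8580e-20
= 5.6783e-15 m

5.6783e-15


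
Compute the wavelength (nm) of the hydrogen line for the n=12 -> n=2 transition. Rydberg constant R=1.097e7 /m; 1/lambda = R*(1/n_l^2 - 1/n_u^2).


1/lambda = R * (1/n_l^2 - 1/n_u^2)
= 1.097e7 * (1/2^2 - 1/12^2)
= 1.097e7 * (0.25 - 0.006944)
= 1.097e7 * 0.243056
= 2.6663e+06 /m
lambda = 1 / 2.6663e+06 = 375.0488 nm

375.0488


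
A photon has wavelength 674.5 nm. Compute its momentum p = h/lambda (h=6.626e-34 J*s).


p = h / lambda
= 6.626e-34 / (674.5e-9)
= 6.626e-34 / 6.7450e-07
= 9.8236e-28 kg*m/s

9.8236e-28


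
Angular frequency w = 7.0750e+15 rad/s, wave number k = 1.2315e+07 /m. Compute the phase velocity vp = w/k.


vp = w / k
= 7.0750e+15 / 1.2315e+07
= 5.7450e+08 m/s

5.7450e+08


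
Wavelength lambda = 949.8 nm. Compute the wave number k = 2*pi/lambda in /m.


k = 2 * pi / lambda
= 6.2832 / (949.8e-9)
= 6.2832 / 9.4980e-07
= 6.6153e+06 /m

6.6153e+06


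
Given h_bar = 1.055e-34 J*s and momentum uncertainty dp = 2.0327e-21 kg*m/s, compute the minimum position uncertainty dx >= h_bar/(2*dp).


dx = h_bar / (2 * dp)
= 1.055e-34 / (2 * 2.0327e-21)
= 1.055e-34 / 4.0654e-21
= 2.5951e-14 m

2.5951e-14


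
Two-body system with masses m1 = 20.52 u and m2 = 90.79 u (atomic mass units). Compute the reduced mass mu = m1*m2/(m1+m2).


mu = m1 * m2 / (m1 + m2)
= 20.52 * 90.79 / (20.52 + 90.79)
= 1863.0108 / 111.31
= 16.7371 u

16.7371


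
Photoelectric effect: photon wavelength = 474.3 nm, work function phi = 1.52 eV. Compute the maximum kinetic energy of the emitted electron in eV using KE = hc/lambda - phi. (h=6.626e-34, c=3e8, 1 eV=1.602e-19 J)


E_photon = hc / lambda
= (6.626e-34)(3e8) / (474.3e-9)
= 4.1910e-19 J
= 2.6161 eV
KE = E_photon - phi
= 2.6161 - 1.52
= 1.0961 eV

1.0961


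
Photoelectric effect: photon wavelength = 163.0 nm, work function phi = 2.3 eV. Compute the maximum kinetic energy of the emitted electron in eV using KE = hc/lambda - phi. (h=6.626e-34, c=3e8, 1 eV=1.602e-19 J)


E_photon = hc / lambda
= (6.626e-34)(3e8) / (163.0e-9)
= 1.2195e-18 J
= 7.6124 eV
KE = E_photon - phi
= 7.6124 - 2.3
= 5.3124 eV

5.3124


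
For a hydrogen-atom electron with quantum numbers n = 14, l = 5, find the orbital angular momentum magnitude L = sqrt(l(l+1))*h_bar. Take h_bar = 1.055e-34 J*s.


L = sqrt(l*(l+1)) * h_bar
= sqrt(5 * 6) * 1.055e-34
= sqrt(30) * 1.055e-34
= 5.4772 * 1.055e-34
= 5.7785e-34 J*s

5.7785e-34


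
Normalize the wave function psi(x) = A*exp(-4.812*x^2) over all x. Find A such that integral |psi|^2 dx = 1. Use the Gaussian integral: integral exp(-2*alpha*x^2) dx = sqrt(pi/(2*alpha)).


integral |psi|^2 dx = A^2 * sqrt(pi/(2*alpha)) = 1
A^2 = sqrt(2*alpha/pi)
= sqrt(2 * 4.812 / pi)
= 1.750261
A = sqrt(1.750261)
= 1.323

1.323


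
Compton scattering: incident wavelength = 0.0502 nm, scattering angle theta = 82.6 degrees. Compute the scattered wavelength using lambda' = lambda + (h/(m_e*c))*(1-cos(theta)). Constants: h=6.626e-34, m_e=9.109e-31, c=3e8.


Compton wavelength: h/(m_e*c) = 2.4247e-12 m
d_lambda = 2.4247e-12 * (1 - cos(82.6 deg))
= 2.4247e-12 * 0.871204
= 2.1124e-12 m = 0.002112 nm
lambda' = 0.0502 + 0.002112
= 0.052312 nm

0.052312


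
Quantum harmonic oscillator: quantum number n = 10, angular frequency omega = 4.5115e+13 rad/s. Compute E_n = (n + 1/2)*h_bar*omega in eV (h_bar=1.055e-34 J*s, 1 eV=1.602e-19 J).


E = (n + 1/2) * h_bar * omega
= (10 + 0.5) * 1.055e-34 * 4.5115e+13
= 10.5 * 4.7596e-21
= 4.9976e-20 J
= 0.312 eV

0.312


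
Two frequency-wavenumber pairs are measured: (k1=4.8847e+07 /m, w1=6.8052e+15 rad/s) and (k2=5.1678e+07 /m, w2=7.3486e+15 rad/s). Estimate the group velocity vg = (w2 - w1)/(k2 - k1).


vg = (w2 - w1) / (k2 - k1)
= (7.3486e+15 - 6.8052e+15) / (5.1678e+07 - 4.8847e+07)
= 5.4340e+14 / 2.8310e+06
= 1.9195e+08 m/s

1.9195e+08


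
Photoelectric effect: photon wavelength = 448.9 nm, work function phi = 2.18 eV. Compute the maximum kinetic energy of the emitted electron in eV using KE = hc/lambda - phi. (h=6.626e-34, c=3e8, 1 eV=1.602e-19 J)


E_photon = hc / lambda
= (6.626e-34)(3e8) / (448.9e-9)
= 4.4282e-19 J
= 2.7641 eV
KE = E_photon - phi
= 2.7641 - 2.18
= 0.5841 eV

0.5841


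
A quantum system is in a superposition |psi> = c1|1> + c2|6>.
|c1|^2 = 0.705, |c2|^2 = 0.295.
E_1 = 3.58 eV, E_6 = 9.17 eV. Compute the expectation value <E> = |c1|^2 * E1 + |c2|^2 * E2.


<E> = |c1|^2 * E1 + |c2|^2 * E2
= 0.705 * 3.58 + 0.295 * 9.17
= 2.5239 + 2.7051
= 5.229 eV

5.229


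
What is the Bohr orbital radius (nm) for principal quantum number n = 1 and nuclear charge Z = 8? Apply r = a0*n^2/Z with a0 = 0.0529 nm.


r = a0 * n^2 / Z
= 0.0529 * 1^2 / 8
= 0.0529 * 1 / 8
= 0.0066 nm

0.0066


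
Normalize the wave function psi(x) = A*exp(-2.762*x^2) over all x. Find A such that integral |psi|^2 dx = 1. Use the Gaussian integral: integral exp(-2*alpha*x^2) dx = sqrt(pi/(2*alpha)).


integral |psi|^2 dx = A^2 * sqrt(pi/(2*alpha)) = 1
A^2 = sqrt(2*alpha/pi)
= sqrt(2 * 2.762 / pi)
= 1.326026
A = sqrt(1.326026)
= 1.1515

1.1515


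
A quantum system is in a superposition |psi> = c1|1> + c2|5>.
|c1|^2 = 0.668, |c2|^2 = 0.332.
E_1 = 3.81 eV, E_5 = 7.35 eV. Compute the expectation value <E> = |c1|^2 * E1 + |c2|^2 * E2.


<E> = |c1|^2 * E1 + |c2|^2 * E2
= 0.668 * 3.81 + 0.332 * 7.35
= 2.5451 + 2.4402
= 4.9853 eV

4.9853


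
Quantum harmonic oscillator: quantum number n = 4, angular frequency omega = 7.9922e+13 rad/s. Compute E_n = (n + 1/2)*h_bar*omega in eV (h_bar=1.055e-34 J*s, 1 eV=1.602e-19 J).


E = (n + 1/2) * h_bar * omega
= (4 + 0.5) * 1.055e-34 * 7.9922e+13
= 4.5 * 8.4318e-21
= 3.7943e-20 J
= 0.2368 eV

0.2368


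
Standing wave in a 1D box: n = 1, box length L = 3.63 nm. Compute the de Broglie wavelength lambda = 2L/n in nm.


lambda = 2L / n
= 2 * 3.63 / 1
= 7.26 / 1
= 7.26 nm

7.26


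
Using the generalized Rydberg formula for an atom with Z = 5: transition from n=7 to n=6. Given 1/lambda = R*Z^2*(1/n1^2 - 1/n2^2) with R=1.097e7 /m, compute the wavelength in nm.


1/lambda = R * Z^2 * (1/n1^2 - 1/n2^2)
= 1.097e7 * 5^2 * (1/6^2 - 1/7^2)
= 1.097e7 * 25 * (0.027778 - 0.020408)
= 2.0211e+06 /m
lambda = 1 / 2.0211e+06
= 494.776 nm

494.776


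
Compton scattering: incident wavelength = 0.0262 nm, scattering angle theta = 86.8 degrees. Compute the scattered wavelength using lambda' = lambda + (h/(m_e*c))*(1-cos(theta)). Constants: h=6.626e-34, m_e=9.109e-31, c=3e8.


Compton wavelength: h/(m_e*c) = 2.4247e-12 m
d_lambda = 2.4247e-12 * (1 - cos(86.8 deg))
= 2.4247e-12 * 0.944178
= 2.2894e-12 m = 0.002289 nm
lambda' = 0.0262 + 0.002289
= 0.028489 nm

0.028489


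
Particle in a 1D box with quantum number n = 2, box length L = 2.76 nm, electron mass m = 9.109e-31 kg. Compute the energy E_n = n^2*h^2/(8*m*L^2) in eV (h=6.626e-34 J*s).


E = n^2 * h^2 / (8 * m * L^2)
= 2^2 * (6.626e-34)^2 / (8 * 9.109e-31 * (2.76e-9)^2)
= 4 * 4.3904e-67 / (8 * 9.109e-31 * 7.6176e-18)
= 3.1636e-20 J
= 0.1975 eV

0.1975


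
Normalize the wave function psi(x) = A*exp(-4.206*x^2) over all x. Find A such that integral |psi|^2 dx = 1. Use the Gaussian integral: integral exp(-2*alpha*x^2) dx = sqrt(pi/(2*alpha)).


integral |psi|^2 dx = A^2 * sqrt(pi/(2*alpha)) = 1
A^2 = sqrt(2*alpha/pi)
= sqrt(2 * 4.206 / pi)
= 1.636344
A = sqrt(1.636344)
= 1.2792

1.2792


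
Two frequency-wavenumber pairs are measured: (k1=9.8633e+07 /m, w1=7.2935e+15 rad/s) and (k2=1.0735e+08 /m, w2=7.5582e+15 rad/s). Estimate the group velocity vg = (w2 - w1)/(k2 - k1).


vg = (w2 - w1) / (k2 - k1)
= (7.5582e+15 - 7.2935e+15) / (1.0735e+08 - 9.8633e+07)
= 2.6470e+14 / 8.7170e+06
= 3.0366e+07 m/s

3.0366e+07


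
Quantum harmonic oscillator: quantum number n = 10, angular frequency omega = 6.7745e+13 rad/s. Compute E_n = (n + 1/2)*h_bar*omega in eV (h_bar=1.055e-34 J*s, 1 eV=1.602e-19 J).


E = (n + 1/2) * h_bar * omega
= (10 + 0.5) * 1.055e-34 * 6.7745e+13
= 10.5 * 7.1471e-21
= 7.5045e-20 J
= 0.4684 eV

0.4684


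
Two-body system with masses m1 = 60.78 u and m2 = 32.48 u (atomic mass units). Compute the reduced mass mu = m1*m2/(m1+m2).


mu = m1 * m2 / (m1 + m2)
= 60.78 * 32.48 / (60.78 + 32.48)
= 1974.1344 / 93.26
= 21.1681 u

21.1681


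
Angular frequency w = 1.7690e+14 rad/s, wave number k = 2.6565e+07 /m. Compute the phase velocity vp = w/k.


vp = w / k
= 1.7690e+14 / 2.6565e+07
= 6.6591e+06 m/s

6.6591e+06


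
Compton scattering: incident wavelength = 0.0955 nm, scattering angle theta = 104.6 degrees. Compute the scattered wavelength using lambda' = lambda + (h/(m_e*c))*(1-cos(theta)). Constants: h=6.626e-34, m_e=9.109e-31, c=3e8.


Compton wavelength: h/(m_e*c) = 2.4247e-12 m
d_lambda = 2.4247e-12 * (1 - cos(104.6 deg))
= 2.4247e-12 * 1.252069
= 3.0359e-12 m = 0.003036 nm
lambda' = 0.0955 + 0.003036
= 0.098536 nm

0.098536


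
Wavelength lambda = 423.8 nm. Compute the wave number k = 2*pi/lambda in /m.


k = 2 * pi / lambda
= 6.2832 / (423.8e-9)
= 6.2832 / 4.2380e-07
= 1.4826e+07 /m

1.4826e+07


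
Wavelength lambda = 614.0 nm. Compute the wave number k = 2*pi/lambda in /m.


k = 2 * pi / lambda
= 6.2832 / (614.0e-9)
= 6.2832 / 6.1400e-07
= 1.0233e+07 /m

1.0233e+07


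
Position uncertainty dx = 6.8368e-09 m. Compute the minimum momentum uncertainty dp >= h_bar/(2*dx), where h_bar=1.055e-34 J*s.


dp = h_bar / (2 * dx)
= 1.055e-34 / (2 * 6.8368e-09)
= 1.055e-34 / 1.3674e-08
= 7.7156e-27 kg*m/s

7.7156e-27


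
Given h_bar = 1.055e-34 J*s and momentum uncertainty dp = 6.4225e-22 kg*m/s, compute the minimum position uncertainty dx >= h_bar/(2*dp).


dx = h_bar / (2 * dp)
= 1.055e-34 / (2 * 6.4225e-22)
= 1.055e-34 / 1.2845e-21
= 8.2133e-14 m

8.2133e-14


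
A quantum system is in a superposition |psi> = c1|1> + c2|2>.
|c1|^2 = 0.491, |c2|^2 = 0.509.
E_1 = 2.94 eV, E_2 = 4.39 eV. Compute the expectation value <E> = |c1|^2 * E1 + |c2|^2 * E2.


<E> = |c1|^2 * E1 + |c2|^2 * E2
= 0.491 * 2.94 + 0.509 * 4.39
= 1.4435 + 2.2345
= 3.678 eV

3.678


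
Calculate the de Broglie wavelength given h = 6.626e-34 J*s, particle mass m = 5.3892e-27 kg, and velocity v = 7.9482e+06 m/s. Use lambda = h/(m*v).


lambda = h / (m * v)
= 6.626e-34 / (5.3892e-27 * 7.9482e+06)
= 6.626e-34 / 4.2834e-20
= 1.5469e-14 m

1.5469e-14


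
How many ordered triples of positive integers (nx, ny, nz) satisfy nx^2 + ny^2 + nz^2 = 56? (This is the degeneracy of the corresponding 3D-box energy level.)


Enumerate all (nx, ny, nz) with nx^2 + ny^2 + nz^2 = 56:
(2,4,6)
(2,6,4)
(4,2,6)
(4,6,2)
(6,2,4)
(6,4,2)
Total degeneracy = 6

6


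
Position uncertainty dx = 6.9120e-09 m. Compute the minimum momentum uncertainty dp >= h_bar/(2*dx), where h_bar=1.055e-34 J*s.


dp = h_bar / (2 * dx)
= 1.055e-34 / (2 * 6.9120e-09)
= 1.055e-34 / 1.3824e-08
= 7.6317e-27 kg*m/s

7.6317e-27


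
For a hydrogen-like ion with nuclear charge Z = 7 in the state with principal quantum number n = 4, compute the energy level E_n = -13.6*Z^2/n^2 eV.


E_n = -13.6 * Z^2 / n^2
= -13.6 * 7^2 / 4^2
= -13.6 * 49 / 16
= -41.65 eV

-41.65


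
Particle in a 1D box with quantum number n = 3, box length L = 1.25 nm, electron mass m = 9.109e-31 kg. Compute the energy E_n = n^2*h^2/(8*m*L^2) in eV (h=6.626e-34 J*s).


E = n^2 * h^2 / (8 * m * L^2)
= 3^2 * (6.626e-34)^2 / (8 * 9.109e-31 * (1.25e-9)^2)
= 9 * 4.3904e-67 / (8 * 9.109e-31 * 1.5625e-18)
= 3.4703e-19 J
= 2.1662 eV

2.1662


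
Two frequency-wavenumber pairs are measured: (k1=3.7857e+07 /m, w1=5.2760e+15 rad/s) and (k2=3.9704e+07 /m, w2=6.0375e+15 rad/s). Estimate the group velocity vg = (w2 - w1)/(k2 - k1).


vg = (w2 - w1) / (k2 - k1)
= (6.0375e+15 - 5.2760e+15) / (3.9704e+07 - 3.7857e+07)
= 7.6150e+14 / 1.8470e+06
= 4.1229e+08 m/s

4.1229e+08


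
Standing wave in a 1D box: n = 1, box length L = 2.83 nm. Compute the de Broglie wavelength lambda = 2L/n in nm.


lambda = 2L / n
= 2 * 2.83 / 1
= 5.66 / 1
= 5.66 nm

5.66


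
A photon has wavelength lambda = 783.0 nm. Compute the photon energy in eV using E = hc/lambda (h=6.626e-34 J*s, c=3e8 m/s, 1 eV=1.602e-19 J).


E = hc / lambda
= (6.626e-34)(3e8) / (783.0e-9)
= 1.9878e-25 / 7.8300e-07
= 2.5387e-19 J
Converting to eV: 2.5387e-19 / 1.602e-19
= 1.5847 eV

1.5847


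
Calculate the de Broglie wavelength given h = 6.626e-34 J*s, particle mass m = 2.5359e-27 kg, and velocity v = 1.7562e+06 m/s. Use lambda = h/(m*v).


lambda = h / (m * v)
= 6.626e-34 / (2.5359e-27 * 1.7562e+06)
= 6.626e-34 / 4.4535e-21
= 1.4878e-13 m

1.4878e-13


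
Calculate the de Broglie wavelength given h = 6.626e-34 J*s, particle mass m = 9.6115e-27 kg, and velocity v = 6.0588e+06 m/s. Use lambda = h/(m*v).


lambda = h / (m * v)
= 6.626e-34 / (9.6115e-27 * 6.0588e+06)
= 6.626e-34 / 5.8234e-20
= 1.1378e-14 m

1.1378e-14


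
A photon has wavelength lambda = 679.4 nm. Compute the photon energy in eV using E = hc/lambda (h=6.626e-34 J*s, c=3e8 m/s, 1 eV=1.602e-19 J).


E = hc / lambda
= (6.626e-34)(3e8) / (679.4e-9)
= 1.9878e-25 / 6.7940e-07
= 2.9258e-19 J
Converting to eV: 2.9258e-19 / 1.602e-19
= 1.8264 eV

1.8264


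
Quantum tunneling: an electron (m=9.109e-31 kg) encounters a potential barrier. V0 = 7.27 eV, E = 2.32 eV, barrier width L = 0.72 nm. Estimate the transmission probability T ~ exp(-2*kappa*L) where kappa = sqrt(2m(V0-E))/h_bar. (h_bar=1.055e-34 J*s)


V0 - E = 4.95 eV = 7.9299e-19 J
kappa = sqrt(2 * m * (V0-E)) / h_bar
= sqrt(2 * 9.109e-31 * 7.9299e-19) / 1.055e-34
= 1.1393e+10 /m
2*kappa*L = 2 * 1.1393e+10 * 0.72e-9
= 16.4057
T = exp(-16.4057) = 7.500733e-08

7.500733e-08


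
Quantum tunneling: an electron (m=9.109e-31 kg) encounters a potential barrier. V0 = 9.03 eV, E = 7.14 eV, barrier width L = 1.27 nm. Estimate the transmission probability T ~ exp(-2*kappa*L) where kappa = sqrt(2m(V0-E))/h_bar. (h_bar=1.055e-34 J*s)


V0 - E = 1.89 eV = 3.0278e-19 J
kappa = sqrt(2 * m * (V0-E)) / h_bar
= sqrt(2 * 9.109e-31 * 3.0278e-19) / 1.055e-34
= 7.0398e+09 /m
2*kappa*L = 2 * 7.0398e+09 * 1.27e-9
= 17.8811
T = exp(-17.8811) = 1.715321e-08

1.715321e-08


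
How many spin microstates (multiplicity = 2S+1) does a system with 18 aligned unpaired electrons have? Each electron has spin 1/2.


Total spin S = N * (1/2) = 18 * 0.5 = 9.0
Spin multiplicity = 2S + 1
= 2 * 9.0 + 1
= 19

19


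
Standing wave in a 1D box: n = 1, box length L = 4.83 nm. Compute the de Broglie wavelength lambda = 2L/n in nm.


lambda = 2L / n
= 2 * 4.83 / 1
= 9.66 / 1
= 9.66 nm

9.66


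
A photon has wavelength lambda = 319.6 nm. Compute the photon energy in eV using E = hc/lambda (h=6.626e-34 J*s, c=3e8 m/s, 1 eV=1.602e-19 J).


E = hc / lambda
= (6.626e-34)(3e8) / (319.6e-9)
= 1.9878e-25 / 3.1960e-07
= 6.2196e-19 J
Converting to eV: 6.2196e-19 / 1.602e-19
= 3.8824 eV

3.8824


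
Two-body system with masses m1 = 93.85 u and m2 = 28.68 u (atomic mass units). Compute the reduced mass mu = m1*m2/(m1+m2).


mu = m1 * m2 / (m1 + m2)
= 93.85 * 28.68 / (93.85 + 28.68)
= 2691.618 / 122.53
= 21.967 u

21.967


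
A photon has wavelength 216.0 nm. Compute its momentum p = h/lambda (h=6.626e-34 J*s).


p = h / lambda
= 6.626e-34 / (216.0e-9)
= 6.626e-34 / 2.1600e-07
= 3.0676e-27 kg*m/s

3.0676e-27


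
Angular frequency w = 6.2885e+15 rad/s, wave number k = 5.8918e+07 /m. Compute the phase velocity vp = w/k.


vp = w / k
= 6.2885e+15 / 5.8918e+07
= 1.0673e+08 m/s

1.0673e+08


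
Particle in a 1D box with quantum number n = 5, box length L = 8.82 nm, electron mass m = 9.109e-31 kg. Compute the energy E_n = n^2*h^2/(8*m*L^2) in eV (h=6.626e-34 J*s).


E = n^2 * h^2 / (8 * m * L^2)
= 5^2 * (6.626e-34)^2 / (8 * 9.109e-31 * (8.82e-9)^2)
= 25 * 4.3904e-67 / (8 * 9.109e-31 * 7.7792e-17)
= 1.9362e-20 J
= 0.1209 eV

0.1209


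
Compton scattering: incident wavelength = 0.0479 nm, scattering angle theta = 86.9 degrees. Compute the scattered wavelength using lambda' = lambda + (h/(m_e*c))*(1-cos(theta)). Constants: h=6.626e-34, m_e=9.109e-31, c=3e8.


Compton wavelength: h/(m_e*c) = 2.4247e-12 m
d_lambda = 2.4247e-12 * (1 - cos(86.9 deg))
= 2.4247e-12 * 0.945921
= 2.2936e-12 m = 0.002294 nm
lambda' = 0.0479 + 0.002294
= 0.050194 nm

0.050194


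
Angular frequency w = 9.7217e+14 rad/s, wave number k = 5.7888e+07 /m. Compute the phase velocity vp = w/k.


vp = w / k
= 9.7217e+14 / 5.7888e+07
= 1.6794e+07 m/s

1.6794e+07


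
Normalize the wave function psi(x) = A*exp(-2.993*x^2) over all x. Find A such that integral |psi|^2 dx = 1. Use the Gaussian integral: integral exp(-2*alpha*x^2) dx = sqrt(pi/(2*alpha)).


integral |psi|^2 dx = A^2 * sqrt(pi/(2*alpha)) = 1
A^2 = sqrt(2*alpha/pi)
= sqrt(2 * 2.993 / pi)
= 1.380363
A = sqrt(1.380363)
= 1.1749

1.1749


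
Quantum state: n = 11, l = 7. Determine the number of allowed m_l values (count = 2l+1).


m_l ranges from -l to +l in integer steps
So m_l goes from -7 to +7
Count = 2l + 1 = 2*7 + 1
= 15

15


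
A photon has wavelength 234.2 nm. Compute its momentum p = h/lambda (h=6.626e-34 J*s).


p = h / lambda
= 6.626e-34 / (234.2e-9)
= 6.626e-34 / 2.3420e-07
= 2.8292e-27 kg*m/s

2.8292e-27


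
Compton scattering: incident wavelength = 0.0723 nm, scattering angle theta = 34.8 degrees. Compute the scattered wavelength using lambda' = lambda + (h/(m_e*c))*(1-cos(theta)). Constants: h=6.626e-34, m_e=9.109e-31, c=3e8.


Compton wavelength: h/(m_e*c) = 2.4247e-12 m
d_lambda = 2.4247e-12 * (1 - cos(34.8 deg))
= 2.4247e-12 * 0.178851
= 4.3366e-13 m = 0.000434 nm
lambda' = 0.0723 + 0.000434
= 0.072734 nm

0.072734


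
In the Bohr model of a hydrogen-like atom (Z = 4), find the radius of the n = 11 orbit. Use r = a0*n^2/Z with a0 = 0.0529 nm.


r = a0 * n^2 / Z
= 0.0529 * 11^2 / 4
= 0.0529 * 121 / 4
= 1.6002 nm

1.6002


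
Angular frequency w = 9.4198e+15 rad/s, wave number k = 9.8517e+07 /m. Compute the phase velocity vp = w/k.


vp = w / k
= 9.4198e+15 / 9.8517e+07
= 9.5616e+07 m/s

9.5616e+07


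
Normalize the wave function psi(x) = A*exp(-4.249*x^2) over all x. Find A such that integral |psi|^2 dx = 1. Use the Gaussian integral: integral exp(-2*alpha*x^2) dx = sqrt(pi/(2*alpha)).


integral |psi|^2 dx = A^2 * sqrt(pi/(2*alpha)) = 1
A^2 = sqrt(2*alpha/pi)
= sqrt(2 * 4.249 / pi)
= 1.644688
A = sqrt(1.644688)
= 1.2825

1.2825


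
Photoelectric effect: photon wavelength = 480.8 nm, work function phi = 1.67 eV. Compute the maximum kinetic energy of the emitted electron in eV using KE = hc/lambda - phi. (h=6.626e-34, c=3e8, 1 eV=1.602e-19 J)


E_photon = hc / lambda
= (6.626e-34)(3e8) / (480.8e-9)
= 4.1344e-19 J
= 2.5807 eV
KE = E_photon - phi
= 2.5807 - 1.67
= 0.9107 eV

0.9107


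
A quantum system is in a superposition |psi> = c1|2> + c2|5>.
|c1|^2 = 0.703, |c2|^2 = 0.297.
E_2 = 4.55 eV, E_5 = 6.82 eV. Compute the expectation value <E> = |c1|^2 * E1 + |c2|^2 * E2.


<E> = |c1|^2 * E1 + |c2|^2 * E2
= 0.703 * 4.55 + 0.297 * 6.82
= 3.1986 + 2.0255
= 5.2242 eV

5.2242


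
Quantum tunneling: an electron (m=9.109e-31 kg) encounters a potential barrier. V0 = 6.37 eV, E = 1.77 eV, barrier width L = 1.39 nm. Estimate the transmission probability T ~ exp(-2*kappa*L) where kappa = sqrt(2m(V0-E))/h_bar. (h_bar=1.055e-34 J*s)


V0 - E = 4.6 eV = 7.3692e-19 J
kappa = sqrt(2 * m * (V0-E)) / h_bar
= sqrt(2 * 9.109e-31 * 7.3692e-19) / 1.055e-34
= 1.0983e+10 /m
2*kappa*L = 2 * 1.0983e+10 * 1.39e-9
= 30.5318
T = exp(-30.5318) = 5.497865e-14

5.497865e-14


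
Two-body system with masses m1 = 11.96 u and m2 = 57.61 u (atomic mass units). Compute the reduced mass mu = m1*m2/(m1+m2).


mu = m1 * m2 / (m1 + m2)
= 11.96 * 57.61 / (11.96 + 57.61)
= 689.0156 / 69.57
= 9.9039 u

9.9039


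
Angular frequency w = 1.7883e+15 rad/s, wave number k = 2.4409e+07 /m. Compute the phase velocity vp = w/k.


vp = w / k
= 1.7883e+15 / 2.4409e+07
= 7.3264e+07 m/s

7.3264e+07


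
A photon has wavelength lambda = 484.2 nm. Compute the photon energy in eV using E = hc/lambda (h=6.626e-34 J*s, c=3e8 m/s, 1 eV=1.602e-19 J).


E = hc / lambda
= (6.626e-34)(3e8) / (484.2e-9)
= 1.9878e-25 / 4.8420e-07
= 4.1053e-19 J
Converting to eV: 4.1053e-19 / 1.602e-19
= 2.5626 eV

2.5626


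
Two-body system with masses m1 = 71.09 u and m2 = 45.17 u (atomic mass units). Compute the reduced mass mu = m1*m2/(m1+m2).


mu = m1 * m2 / (m1 + m2)
= 71.09 * 45.17 / (71.09 + 45.17)
= 3211.1353 / 116.26
= 27.6203 u

27.6203


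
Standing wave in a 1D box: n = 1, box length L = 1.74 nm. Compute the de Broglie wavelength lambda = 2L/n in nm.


lambda = 2L / n
= 2 * 1.74 / 1
= 3.48 / 1
= 3.48 nm

3.48


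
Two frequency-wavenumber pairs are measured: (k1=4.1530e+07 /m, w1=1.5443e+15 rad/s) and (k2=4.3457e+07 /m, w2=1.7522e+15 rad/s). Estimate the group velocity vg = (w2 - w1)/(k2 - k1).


vg = (w2 - w1) / (k2 - k1)
= (1.7522e+15 - 1.5443e+15) / (4.3457e+07 - 4.1530e+07)
= 2.0790e+14 / 1.9270e+06
= 1.0789e+08 m/s

1.0789e+08


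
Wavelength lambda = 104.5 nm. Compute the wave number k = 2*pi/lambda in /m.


k = 2 * pi / lambda
= 6.2832 / (104.5e-9)
= 6.2832 / 1.0450e-07
= 6.0126e+07 /m

6.0126e+07


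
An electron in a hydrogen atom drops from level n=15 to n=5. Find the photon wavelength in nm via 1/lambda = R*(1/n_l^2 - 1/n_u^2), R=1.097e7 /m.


1/lambda = R * (1/n_l^2 - 1/n_u^2)
= 1.097e7 * (1/5^2 - 1/15^2)
= 1.097e7 * (0.04 - 0.004444)
= 1.097e7 * 0.035556
= 3.9004e+05 /m
lambda = 1 / 3.9004e+05 = 2563.8104 nm

2563.8104


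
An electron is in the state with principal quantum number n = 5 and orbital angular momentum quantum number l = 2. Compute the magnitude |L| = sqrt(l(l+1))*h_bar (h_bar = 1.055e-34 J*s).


L = sqrt(l*(l+1)) * h_bar
= sqrt(2 * 3) * 1.055e-34
= sqrt(6) * 1.055e-34
= 2.4495 * 1.055e-34
= 2.5842e-34 J*s

2.5842e-34


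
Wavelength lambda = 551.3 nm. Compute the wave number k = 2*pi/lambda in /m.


k = 2 * pi / lambda
= 6.2832 / (551.3e-9)
= 6.2832 / 5.5130e-07
= 1.1397e+07 /m

1.1397e+07


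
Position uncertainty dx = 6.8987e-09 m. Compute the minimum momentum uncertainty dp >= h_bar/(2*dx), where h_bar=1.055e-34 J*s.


dp = h_bar / (2 * dx)
= 1.055e-34 / (2 * 6.8987e-09)
= 1.055e-34 / 1.3797e-08
= 7.6464e-27 kg*m/s

7.6464e-27


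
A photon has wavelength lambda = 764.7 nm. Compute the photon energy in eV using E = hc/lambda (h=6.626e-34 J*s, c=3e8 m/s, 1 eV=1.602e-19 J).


E = hc / lambda
= (6.626e-34)(3e8) / (764.7e-9)
= 1.9878e-25 / 7.6470e-07
= 2.5995e-19 J
Converting to eV: 2.5995e-19 / 1.602e-19
= 1.6226 eV

1.6226


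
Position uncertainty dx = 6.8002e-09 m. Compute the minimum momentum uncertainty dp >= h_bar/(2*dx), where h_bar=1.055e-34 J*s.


dp = h_bar / (2 * dx)
= 1.055e-34 / (2 * 6.8002e-09)
= 1.055e-34 / 1.3600e-08
= 7.7571e-27 kg*m/s

7.7571e-27


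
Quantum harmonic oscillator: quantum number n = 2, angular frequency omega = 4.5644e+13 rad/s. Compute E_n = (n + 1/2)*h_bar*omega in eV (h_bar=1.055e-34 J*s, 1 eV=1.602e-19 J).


E = (n + 1/2) * h_bar * omega
= (2 + 0.5) * 1.055e-34 * 4.5644e+13
= 2.5 * 4.8154e-21
= 1.2039e-20 J
= 0.0751 eV

0.0751


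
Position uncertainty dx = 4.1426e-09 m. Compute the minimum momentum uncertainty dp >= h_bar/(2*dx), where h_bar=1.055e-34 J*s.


dp = h_bar / (2 * dx)
= 1.055e-34 / (2 * 4.1426e-09)
= 1.055e-34 / 8.2852e-09
= 1.2734e-26 kg*m/s

1.2734e-26


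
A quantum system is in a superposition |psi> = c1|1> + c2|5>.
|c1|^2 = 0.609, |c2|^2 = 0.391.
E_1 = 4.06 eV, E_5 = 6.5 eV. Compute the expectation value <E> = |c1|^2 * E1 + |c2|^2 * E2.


<E> = |c1|^2 * E1 + |c2|^2 * E2
= 0.609 * 4.06 + 0.391 * 6.5
= 2.4725 + 2.5415
= 5.014 eV

5.014


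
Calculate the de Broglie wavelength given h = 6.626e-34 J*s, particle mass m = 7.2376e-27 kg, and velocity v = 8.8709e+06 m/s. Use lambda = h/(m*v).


lambda = h / (m * v)
= 6.626e-34 / (7.2376e-27 * 8.8709e+06)
= 6.626e-34 / 6.4204e-20
= 1.0320e-14 m

1.0320e-14


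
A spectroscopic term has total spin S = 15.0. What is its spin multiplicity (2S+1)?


Spin multiplicity = 2S + 1
= 2 * 15.0 + 1
= 30.0 + 1
= 31

31


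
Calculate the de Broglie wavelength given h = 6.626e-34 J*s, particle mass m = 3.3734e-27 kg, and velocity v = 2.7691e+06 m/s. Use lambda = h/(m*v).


lambda = h / (m * v)
= 6.626e-34 / (3.3734e-27 * 2.7691e+06)
= 6.626e-34 / 9.3413e-21
= 7.0932e-14 m

7.0932e-14


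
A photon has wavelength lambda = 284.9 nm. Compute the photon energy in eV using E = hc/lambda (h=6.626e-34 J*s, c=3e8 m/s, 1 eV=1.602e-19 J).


E = hc / lambda
= (6.626e-34)(3e8) / (284.9e-9)
= 1.9878e-25 / 2.8490e-07
= 6.9772e-19 J
Converting to eV: 6.9772e-19 / 1.602e-19
= 4.3553 eV

4.3553


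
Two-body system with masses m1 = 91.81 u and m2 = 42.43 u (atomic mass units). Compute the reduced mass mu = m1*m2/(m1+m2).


mu = m1 * m2 / (m1 + m2)
= 91.81 * 42.43 / (91.81 + 42.43)
= 3895.4983 / 134.24
= 29.0189 u

29.0189


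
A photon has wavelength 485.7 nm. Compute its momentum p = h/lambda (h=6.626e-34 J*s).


p = h / lambda
= 6.626e-34 / (485.7e-9)
= 6.626e-34 / 4.8570e-07
= 1.3642e-27 kg*m/s

1.3642e-27


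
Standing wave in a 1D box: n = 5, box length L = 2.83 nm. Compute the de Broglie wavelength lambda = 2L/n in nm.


lambda = 2L / n
= 2 * 2.83 / 5
= 5.66 / 5
= 1.132 nm

1.132


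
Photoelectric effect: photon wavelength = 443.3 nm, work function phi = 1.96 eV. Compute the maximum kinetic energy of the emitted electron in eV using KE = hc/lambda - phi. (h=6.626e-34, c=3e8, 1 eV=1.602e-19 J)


E_photon = hc / lambda
= (6.626e-34)(3e8) / (443.3e-9)
= 4.4841e-19 J
= 2.7991 eV
KE = E_photon - phi
= 2.7991 - 1.96
= 0.8391 eV

0.8391


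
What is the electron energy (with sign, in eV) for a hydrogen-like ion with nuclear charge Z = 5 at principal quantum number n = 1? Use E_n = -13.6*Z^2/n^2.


E_n = -13.6 * Z^2 / n^2
= -13.6 * 5^2 / 1^2
= -13.6 * 25 / 1
= -340.0 eV

-340.0


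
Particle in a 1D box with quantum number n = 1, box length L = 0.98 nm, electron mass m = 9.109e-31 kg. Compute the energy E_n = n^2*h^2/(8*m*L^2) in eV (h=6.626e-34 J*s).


E = n^2 * h^2 / (8 * m * L^2)
= 1^2 * (6.626e-34)^2 / (8 * 9.109e-31 * (0.98e-9)^2)
= 1 * 4.3904e-67 / (8 * 9.109e-31 * 9.6040e-19)
= 6.2732e-20 J
= 0.3916 eV

0.3916


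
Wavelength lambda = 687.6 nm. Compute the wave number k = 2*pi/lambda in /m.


k = 2 * pi / lambda
= 6.2832 / (687.6e-9)
= 6.2832 / 6.8760e-07
= 9.1378e+06 /m

9.1378e+06


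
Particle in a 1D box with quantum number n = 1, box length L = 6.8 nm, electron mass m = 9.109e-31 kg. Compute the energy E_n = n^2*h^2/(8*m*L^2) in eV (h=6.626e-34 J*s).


E = n^2 * h^2 / (8 * m * L^2)
= 1^2 * (6.626e-34)^2 / (8 * 9.109e-31 * (6.8e-9)^2)
= 1 * 4.3904e-67 / (8 * 9.109e-31 * 4.6240e-17)
= 1.3029e-21 J
= 0.0081 eV

0.0081


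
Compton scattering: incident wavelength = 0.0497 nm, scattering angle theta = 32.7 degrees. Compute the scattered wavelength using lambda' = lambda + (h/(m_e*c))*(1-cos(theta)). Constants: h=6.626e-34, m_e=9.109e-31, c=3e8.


Compton wavelength: h/(m_e*c) = 2.4247e-12 m
d_lambda = 2.4247e-12 * (1 - cos(32.7 deg))
= 2.4247e-12 * 0.158489
= 3.8429e-13 m = 0.000384 nm
lambda' = 0.0497 + 0.000384
= 0.050084 nm

0.050084


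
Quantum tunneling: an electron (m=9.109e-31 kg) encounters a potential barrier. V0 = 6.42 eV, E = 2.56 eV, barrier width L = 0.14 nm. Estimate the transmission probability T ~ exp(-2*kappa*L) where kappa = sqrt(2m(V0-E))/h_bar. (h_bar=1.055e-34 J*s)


V0 - E = 3.86 eV = 6.1837e-19 J
kappa = sqrt(2 * m * (V0-E)) / h_bar
= sqrt(2 * 9.109e-31 * 6.1837e-19) / 1.055e-34
= 1.0061e+10 /m
2*kappa*L = 2 * 1.0061e+10 * 0.14e-9
= 2.817
T = exp(-2.817) = 5.978736e-02

5.978736e-02


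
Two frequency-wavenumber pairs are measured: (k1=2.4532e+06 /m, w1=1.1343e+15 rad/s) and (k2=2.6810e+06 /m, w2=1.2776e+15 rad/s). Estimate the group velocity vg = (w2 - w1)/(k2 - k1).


vg = (w2 - w1) / (k2 - k1)
= (1.2776e+15 - 1.1343e+15) / (2.6810e+06 - 2.4532e+06)
= 1.4330e+14 / 2.2780e+05
= 6.2906e+08 m/s

6.2906e+08


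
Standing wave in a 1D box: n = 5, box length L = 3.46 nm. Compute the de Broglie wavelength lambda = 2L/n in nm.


lambda = 2L / n
= 2 * 3.46 / 5
= 6.92 / 5
= 1.384 nm

1.384
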